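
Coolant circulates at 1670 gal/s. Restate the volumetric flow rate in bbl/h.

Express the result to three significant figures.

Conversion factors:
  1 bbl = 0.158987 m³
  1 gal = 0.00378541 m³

1.43×10⁵ bbl/h

1670 gal/s × 0.00378541 m³/gal = 6.32163 m³/s
6.32163 m³/s ÷ 0.158987 m³/bbl × 3600 s/h = 143143 bbl/h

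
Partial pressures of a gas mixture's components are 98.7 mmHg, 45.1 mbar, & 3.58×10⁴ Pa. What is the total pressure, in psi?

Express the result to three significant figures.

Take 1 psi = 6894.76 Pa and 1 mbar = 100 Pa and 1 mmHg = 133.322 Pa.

7.76 psi

98.7 mmHg × 133.322 → 13158.9 Pa
45.1 mbar × 100 → 4510 Pa
3.58×10⁴ Pa (already Pa)
Total: 13158.9 + 4510 + 35800 = 53468.9 Pa
In psi: 53468.9 / 6894.76 = 7.75501 psi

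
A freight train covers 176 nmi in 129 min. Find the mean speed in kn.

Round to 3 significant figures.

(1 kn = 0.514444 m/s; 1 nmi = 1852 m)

81.9 kn

176 nmi × 1852 = 325952 m
129 min × 60 = 7740 s
v = d / t = 325952 m / 7740 s = 42.1127 m/s
42.1127 m/s ÷ (0.514444 m/s/kn) = 81.8606 kn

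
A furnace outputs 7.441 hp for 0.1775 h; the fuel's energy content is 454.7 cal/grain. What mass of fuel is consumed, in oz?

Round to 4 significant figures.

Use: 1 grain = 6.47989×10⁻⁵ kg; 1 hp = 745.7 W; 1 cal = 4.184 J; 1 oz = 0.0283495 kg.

4.260 oz

7.441 hp → 5548.75 W
0.1775 h → 639 s
E = P × t = 5548.75 × 639 = 3.54565×10⁶ J
454.7 cal/grain → 2.93595×10⁷ J/kg
m = E / e_s = 3.54565×10⁶ / 2.93595×10⁷ = 0.120767 kg
In oz: 0.120767 / 0.0283495 = 4.25993 oz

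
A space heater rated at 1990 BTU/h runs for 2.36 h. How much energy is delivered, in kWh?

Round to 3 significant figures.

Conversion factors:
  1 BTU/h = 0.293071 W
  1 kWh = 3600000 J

1.38 kWh

1990 BTU/h × 0.293071 → 583.211 W
2.36 h × 3600 → 8496 s
E = P × t = 583.211 W × 8496 s = 4.95496×10⁶ J
4.95496×10⁶ J ÷ (3600000 J/kWh) = 1.37638 kWh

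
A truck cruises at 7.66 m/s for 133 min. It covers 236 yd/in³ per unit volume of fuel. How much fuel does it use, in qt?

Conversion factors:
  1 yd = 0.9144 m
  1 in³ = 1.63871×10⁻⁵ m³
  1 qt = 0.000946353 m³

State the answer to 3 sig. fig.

133 min → 7980 s
d = v × t = 7.66 × 7980 = 61126.8 m
236 yd/in³ → 1.31688×10⁷ m/m³
V = d / (distance per unit fuel) = 61126.8 / 1.31688×10⁷ = 0.00464179 m³
In qt: 0.00464179 / 0.000946353 = 4.90492 qt

4.90 qt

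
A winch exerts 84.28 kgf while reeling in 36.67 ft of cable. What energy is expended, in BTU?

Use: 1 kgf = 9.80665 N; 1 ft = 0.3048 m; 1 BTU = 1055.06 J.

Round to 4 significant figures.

84.28 kgf × 9.80665 → 826.504 N
36.67 ft × 0.3048 → 11.177 m
W = F × d = 826.504 N × 11.177 m = 9237.84 J
9237.84 J ÷ (1055.06 J/BTU) = 8.75575 BTU

8.756 BTU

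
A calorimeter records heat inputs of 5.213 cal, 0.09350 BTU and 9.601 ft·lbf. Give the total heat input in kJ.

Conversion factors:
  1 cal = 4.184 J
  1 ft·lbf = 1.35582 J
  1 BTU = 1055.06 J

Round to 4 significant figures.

0.1335 kJ

5.213 cal × 4.184 = 21.8112 J
0.09350 BTU × 1055.06 = 98.6481 J
9.601 ft·lbf × 1.35582 = 13.0172 J
Sum: 21.8112 + 98.6481 + 13.0172 = 133.476 J
In kJ: 133.476 / 1000 = 0.133476 kJ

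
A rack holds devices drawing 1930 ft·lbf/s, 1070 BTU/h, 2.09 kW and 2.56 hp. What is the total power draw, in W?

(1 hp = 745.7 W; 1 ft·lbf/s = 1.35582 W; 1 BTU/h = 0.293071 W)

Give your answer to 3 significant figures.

6930 W

1930 ft·lbf/s × 1.35582 = 2616.73 W
1070 BTU/h × 0.293071 = 313.586 W
2.09 kW × 1000 = 2090 W
2.56 hp × 745.7 = 1908.99 W
Sum: 2616.73 + 313.586 + 2090 + 1908.99 = 6929.31 W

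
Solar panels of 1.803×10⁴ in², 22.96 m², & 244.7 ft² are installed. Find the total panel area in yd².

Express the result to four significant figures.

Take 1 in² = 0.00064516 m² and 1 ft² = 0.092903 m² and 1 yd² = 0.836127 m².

68.56 yd²

1.803×10⁴ in² × 0.00064516 = 11.6322 m²
22.96 m² (already m²)
244.7 ft² × 0.092903 = 22.7334 m²
Total: 11.6322 + 22.96 + 22.7334 = 57.3256 m²
In yd²: 57.3256 / 0.836127 = 68.5609 yd²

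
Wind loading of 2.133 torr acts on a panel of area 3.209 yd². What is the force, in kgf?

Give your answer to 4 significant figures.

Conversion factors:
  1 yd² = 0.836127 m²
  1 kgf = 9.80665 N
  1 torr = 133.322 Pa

77.81 kgf

2.133 torr × 133.322 → 284.376 Pa
3.209 yd² × 0.836127 → 2.68313 m²
F = P × A = 284.376 Pa × 2.68313 m² = 763.018 N
763.018 N ÷ (9.80665 N/kgf) = 77.8062 kgf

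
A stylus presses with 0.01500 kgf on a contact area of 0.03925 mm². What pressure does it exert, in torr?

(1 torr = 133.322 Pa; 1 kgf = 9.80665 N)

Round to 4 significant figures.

0.01500 kgf × 9.80665 = 0.1471 N
0.03925 mm² × 10⁻⁶ = 3.925×10⁻⁸ m²
P = F / A = 0.1471 N / 3.925×10⁻⁸ m² = 3.74777×10⁶ Pa
3.74777×10⁶ Pa ÷ (133.322 Pa/torr) = 28110.7 torr

2.811×10⁴ torr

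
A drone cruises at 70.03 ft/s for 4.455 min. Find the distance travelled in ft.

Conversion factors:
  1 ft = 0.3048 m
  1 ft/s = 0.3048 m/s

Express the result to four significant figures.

1.872×10⁴ ft

70.03 ft/s × 0.3048 → 21.3451 m/s
4.455 min × 60 → 267.3 s
d = v × t = 21.3451 m/s × 267.3 s = 5705.55 m
5705.55 m ÷ (0.3048 m/ft) = 18719 ft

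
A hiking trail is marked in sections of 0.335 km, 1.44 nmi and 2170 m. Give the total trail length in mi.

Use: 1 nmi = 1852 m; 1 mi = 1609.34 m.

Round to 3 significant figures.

3.21 mi

0.335 km × 1000 → 335 m
1.44 nmi × 1852 → 2666.88 m
2170 m (already m)
Total: 335 + 2666.88 + 2170 = 5171.88 m
In mi: 5171.88 / 1609.34 = 3.21367 mi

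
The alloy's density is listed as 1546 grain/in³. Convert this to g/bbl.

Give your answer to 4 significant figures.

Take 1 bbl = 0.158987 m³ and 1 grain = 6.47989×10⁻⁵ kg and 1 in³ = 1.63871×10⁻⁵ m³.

1546 grain/in³ × 6.47989×10⁻⁵ kg/grain ÷ 1.63871×10⁻⁵ m³/in³ = 6113.29 kg/m³
6113.29 kg/m³ ÷ 0.001 kg/g × 0.158987 m³/bbl = 971934 g/bbl

9.719×10⁵ g/bbl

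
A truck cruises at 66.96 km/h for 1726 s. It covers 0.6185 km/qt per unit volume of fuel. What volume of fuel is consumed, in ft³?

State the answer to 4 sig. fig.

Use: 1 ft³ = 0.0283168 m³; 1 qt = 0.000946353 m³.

1.735 ft³

66.96 km/h → 18.6 m/s
d = v × t = 18.6 × 1726 = 32103.6 m
0.6185 km/qt → 653562 m/m³
V = d / (distance per unit fuel) = 32103.6 / 653562 = 0.049121 m³
In ft³: 0.049121 / 0.0283168 = 1.73469 ft³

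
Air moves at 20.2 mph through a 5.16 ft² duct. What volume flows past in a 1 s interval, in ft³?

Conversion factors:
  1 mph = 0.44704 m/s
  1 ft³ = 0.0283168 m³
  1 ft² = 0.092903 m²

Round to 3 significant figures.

20.2 mph × 0.44704 = 9.03021 m/s
5.16 ft² × 0.092903 = 0.479379 m²
V = v × A × t = 9.03021 m/s × 0.479379 m² × 1 s = 4.32889 m³
4.32889 m³ ÷ (0.0283168 m³/ft³) = 152.874 ft³

153 ft³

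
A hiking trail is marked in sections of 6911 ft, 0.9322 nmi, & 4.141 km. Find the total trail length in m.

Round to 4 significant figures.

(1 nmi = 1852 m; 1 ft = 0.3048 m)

6911 ft × 0.3048 → 2106.47 m
0.9322 nmi × 1852 → 1726.43 m
4.141 km × 1000 → 4141 m
Sum: 2106.47 + 1726.43 + 4141 = 7973.9 m

7974 m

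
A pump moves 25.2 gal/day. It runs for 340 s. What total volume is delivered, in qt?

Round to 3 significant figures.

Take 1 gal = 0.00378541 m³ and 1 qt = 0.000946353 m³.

25.2 gal/day → 1.10408×10⁻⁶ m³/s
V = Q × t = 1.10408×10⁻⁶ × 340 = 3.75387×10⁻⁴ m³
In qt: 3.75387×10⁻⁴ / 0.000946353 = 0.396667 qt

0.397 qt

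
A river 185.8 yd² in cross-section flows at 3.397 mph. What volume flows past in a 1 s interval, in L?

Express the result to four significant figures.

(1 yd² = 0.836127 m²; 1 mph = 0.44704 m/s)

2.359×10⁵ L

3.397 mph × 0.44704 = 1.51859 m/s
185.8 yd² × 0.836127 = 155.352 m²
V = v × A × t = 1.51859 m/s × 155.352 m² × 1 s = 235.916 m³
235.916 m³ ÷ (0.001 m³/L) = 235916 L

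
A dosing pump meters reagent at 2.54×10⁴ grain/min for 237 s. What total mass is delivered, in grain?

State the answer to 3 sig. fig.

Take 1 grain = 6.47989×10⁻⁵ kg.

2.54×10⁴ grain/min → 0.0274315 kg/s
m = ṁ × t = 0.0274315 × 237 = 6.50127 kg
In grain: 6.50127 / 6.47989×10⁻⁵ = 100330 grain

1.00×10⁵ grain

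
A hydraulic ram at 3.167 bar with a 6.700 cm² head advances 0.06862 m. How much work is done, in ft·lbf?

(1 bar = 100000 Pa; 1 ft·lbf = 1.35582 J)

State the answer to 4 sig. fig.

10.74 ft·lbf

3.167 bar → 316700 Pa
6.700 cm² → 6.7×10⁻⁴ m²
F = P × A = 316700 × 6.7×10⁻⁴ = 212.189 N
W = F × d = 212.189 × 0.06862 = 14.5604 J
In ft·lbf: 14.5604 / 1.35582 = 10.7392 ft·lbf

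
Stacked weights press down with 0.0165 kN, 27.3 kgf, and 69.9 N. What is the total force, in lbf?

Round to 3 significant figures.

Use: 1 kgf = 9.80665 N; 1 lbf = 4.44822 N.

0.0165 kN × 1000 → 16.5 N
27.3 kgf × 9.80665 → 267.722 N
69.9 N (already N)
Sum: 16.5 + 267.722 + 69.9 = 354.122 N
In lbf: 354.122 / 4.44822 = 79.6098 lbf

79.6 lbf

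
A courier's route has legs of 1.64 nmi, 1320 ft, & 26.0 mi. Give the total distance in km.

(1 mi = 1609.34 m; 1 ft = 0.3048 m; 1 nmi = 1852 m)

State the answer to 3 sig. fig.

45.3 km

1.64 nmi × 1852 = 3037.28 m
1320 ft × 0.3048 = 402.336 m
26.0 mi × 1609.34 = 41842.8 m
Combined: 3037.28 + 402.336 + 41842.8 = 45282.4 m
In km: 45282.4 / 1000 = 45.2824 km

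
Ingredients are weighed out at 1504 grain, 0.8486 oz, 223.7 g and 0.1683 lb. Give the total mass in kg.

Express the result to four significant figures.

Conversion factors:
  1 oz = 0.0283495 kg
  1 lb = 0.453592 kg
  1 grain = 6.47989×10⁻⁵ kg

0.4216 kg

1504 grain × 6.47989×10⁻⁵ = 0.0974575 kg
0.8486 oz × 0.0283495 = 0.0240574 kg
223.7 g × 0.001 = 0.2237 kg
0.1683 lb × 0.453592 = 0.0763395 kg
Sum: 0.0974575 + 0.0240574 + 0.2237 + 0.0763395 = 0.421554 kg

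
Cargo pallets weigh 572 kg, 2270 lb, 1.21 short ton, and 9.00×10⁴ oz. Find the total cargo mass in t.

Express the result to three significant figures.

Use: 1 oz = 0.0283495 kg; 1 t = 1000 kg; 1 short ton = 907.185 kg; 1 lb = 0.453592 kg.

5.25 t

572 kg (already kg)
2270 lb × 0.453592 = 1029.65 kg
1.21 short ton × 907.185 = 1097.69 kg
9.00×10⁴ oz × 0.0283495 = 2551.46 kg
Total: 572 + 1029.65 + 1097.69 + 2551.46 = 5250.8 kg
In t: 5250.8 / 1000 = 5.2508 t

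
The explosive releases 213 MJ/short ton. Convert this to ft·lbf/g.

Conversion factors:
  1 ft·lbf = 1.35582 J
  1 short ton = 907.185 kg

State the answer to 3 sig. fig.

213 MJ/short ton × 1000000 J/MJ ÷ 907.185 kg/short ton = 234792 J/kg
234792 J/kg ÷ 1.35582 J/ft·lbf × 0.001 kg/g = 173.173 ft·lbf/g

173 ft·lbf/g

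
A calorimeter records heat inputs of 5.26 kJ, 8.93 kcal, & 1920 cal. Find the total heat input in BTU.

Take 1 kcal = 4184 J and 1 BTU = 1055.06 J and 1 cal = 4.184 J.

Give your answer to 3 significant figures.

5.26 kJ × 1000 = 5260 J
8.93 kcal × 4184 = 37363.1 J
1920 cal × 4.184 = 8033.28 J
Sum: 5260 + 37363.1 + 8033.28 = 50656.4 J
In BTU: 50656.4 / 1055.06 = 48.0128 BTU

48.0 BTU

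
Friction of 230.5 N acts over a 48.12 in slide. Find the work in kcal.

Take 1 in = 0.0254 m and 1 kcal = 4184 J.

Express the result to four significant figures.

0.06733 kcal

48.12 in × 0.0254 = 1.22225 m
W = F × d = 230.5 N × 1.22225 m = 281.729 J
281.729 J ÷ (4184 J/kcal) = 0.0673348 kcal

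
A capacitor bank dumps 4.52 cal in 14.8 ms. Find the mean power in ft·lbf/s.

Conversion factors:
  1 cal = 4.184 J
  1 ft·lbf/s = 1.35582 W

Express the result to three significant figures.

942 ft·lbf/s

4.52 cal × 4.184 → 18.9117 J
14.8 ms × 0.001 → 0.0148 s
P = E / t = 18.9117 J / 0.0148 s = 1277.82 W
1277.82 W ÷ (1.35582 W/ft·lbf/s) = 942.47 ft·lbf/s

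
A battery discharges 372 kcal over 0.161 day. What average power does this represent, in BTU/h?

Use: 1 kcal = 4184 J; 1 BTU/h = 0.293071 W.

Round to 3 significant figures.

382 BTU/h

372 kcal × 4184 = 1.55645×10⁶ J
0.161 day × 86400 = 13910.4 s
P = E / t = 1.55645×10⁶ J / 13910.4 s = 111.891 W
111.891 W ÷ (0.293071 W/BTU/h) = 381.788 BTU/h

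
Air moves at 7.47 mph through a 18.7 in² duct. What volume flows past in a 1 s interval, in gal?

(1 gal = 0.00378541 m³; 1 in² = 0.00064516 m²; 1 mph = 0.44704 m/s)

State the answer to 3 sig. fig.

10.6 gal

7.47 mph × 0.44704 = 3.33939 m/s
18.7 in² × 0.00064516 = 0.0120645 m²
V = v × A × t = 3.33939 m/s × 0.0120645 m² × 1 s = 0.0402881 m³
0.0402881 m³ ÷ (0.00378541 m³/gal) = 10.643 gal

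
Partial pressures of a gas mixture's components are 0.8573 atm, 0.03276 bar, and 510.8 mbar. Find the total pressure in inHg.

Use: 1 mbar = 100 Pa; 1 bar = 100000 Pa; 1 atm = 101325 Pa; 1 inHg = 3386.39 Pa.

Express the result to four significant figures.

41.70 inHg

0.8573 atm × 101325 → 86865.9 Pa
0.03276 bar × 100000 → 3276 Pa
510.8 mbar × 100 → 51080 Pa
Total: 86865.9 + 3276 + 51080 = 141222 Pa
In inHg: 141222 / 3386.39 = 41.7028 inHg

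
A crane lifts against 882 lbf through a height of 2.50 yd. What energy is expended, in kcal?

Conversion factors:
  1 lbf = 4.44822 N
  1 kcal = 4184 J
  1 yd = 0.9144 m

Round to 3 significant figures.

2.14 kcal

882 lbf × 4.44822 = 3923.33 N
2.50 yd × 0.9144 = 2.286 m
W = F × d = 3923.33 N × 2.286 m = 8968.73 J
8968.73 J ÷ (4184 J/kcal) = 2.14358 kcal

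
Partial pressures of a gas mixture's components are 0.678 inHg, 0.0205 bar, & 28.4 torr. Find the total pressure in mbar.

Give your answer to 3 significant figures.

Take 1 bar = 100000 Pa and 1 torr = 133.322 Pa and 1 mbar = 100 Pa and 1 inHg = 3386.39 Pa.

81.3 mbar

0.678 inHg × 3386.39 = 2295.97 Pa
0.0205 bar × 100000 = 2050 Pa
28.4 torr × 133.322 = 3786.34 Pa
Total: 2295.97 + 2050 + 3786.34 = 8132.31 Pa
In mbar: 8132.31 / 100 = 81.3231 mbar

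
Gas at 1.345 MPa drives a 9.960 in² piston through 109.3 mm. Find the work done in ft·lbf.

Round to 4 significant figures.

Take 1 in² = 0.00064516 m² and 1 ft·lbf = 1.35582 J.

696.7 ft·lbf

1.345 MPa → 1.345×10⁶ Pa
9.960 in² → 0.00642579 m²
F = P × A = 1.345×10⁶ × 0.00642579 = 8642.69 N
109.3 mm → 0.1093 m
W = F × d = 8642.69 × 0.1093 = 944.646 J
In ft·lbf: 944.646 / 1.35582 = 696.734 ft·lbf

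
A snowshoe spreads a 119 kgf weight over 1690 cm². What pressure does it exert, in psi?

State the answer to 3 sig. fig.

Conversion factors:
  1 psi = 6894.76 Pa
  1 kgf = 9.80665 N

1.00 psi

119 kgf × 9.80665 → 1166.99 N
1690 cm² × 0.0001 → 0.169 m²
P = F / A = 1166.99 N / 0.169 m² = 6905.27 Pa
6905.27 Pa ÷ (6894.76 Pa/psi) = 1.00152 psi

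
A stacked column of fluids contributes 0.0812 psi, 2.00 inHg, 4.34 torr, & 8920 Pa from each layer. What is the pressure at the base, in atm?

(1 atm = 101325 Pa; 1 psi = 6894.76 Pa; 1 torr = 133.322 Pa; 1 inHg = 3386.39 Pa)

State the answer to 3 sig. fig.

0.166 atm

0.0812 psi × 6894.76 → 559.855 Pa
2.00 inHg × 3386.39 → 6772.78 Pa
4.34 torr × 133.322 → 578.617 Pa
8920 Pa (already Pa)
Combined: 559.855 + 6772.78 + 578.617 + 8920 = 16831.3 Pa
In atm: 16831.3 / 101325 = 0.166112 atm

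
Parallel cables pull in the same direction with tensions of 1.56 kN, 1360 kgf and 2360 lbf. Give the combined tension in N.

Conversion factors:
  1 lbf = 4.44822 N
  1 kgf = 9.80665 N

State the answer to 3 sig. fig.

1.56 kN × 1000 = 1560 N
1360 kgf × 9.80665 = 13337 N
2360 lbf × 4.44822 = 10497.8 N
Total: 1560 + 13337 + 10497.8 = 25394.8 N

2.54×10⁴ N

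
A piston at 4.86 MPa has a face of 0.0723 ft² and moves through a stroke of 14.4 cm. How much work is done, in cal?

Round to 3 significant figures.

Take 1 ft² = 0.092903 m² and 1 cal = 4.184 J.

4.86 MPa → 4.86×10⁶ Pa
0.0723 ft² → 0.00671689 m²
F = P × A = 4.86×10⁶ × 0.00671689 = 32644.1 N
14.4 cm → 0.144 m
W = F × d = 32644.1 × 0.144 = 4700.75 J
In cal: 4700.75 / 4.184 = 1123.51 cal

1120 cal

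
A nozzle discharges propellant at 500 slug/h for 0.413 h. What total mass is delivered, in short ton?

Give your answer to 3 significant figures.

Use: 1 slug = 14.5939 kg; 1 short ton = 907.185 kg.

500 slug/h → 2.02693 kg/s
0.413 h → 1486.8 s
m = ṁ × t = 2.02693 × 1486.8 = 3013.64 kg
In short ton: 3013.64 / 907.185 = 3.32197 short ton

3.32 short ton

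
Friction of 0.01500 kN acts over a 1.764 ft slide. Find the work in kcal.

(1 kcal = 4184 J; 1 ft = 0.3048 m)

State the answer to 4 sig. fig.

0.001928 kcal

0.01500 kN × 1000 → 15 N
1.764 ft × 0.3048 → 0.537667 m
W = F × d = 15 N × 0.537667 m = 8.065 J
8.065 J ÷ (4184 J/kcal) = 0.00192758 kcal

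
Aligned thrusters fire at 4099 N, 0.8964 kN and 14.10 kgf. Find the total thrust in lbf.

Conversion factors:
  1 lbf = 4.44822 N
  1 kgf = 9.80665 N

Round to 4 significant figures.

4099 N (already N)
0.8964 kN × 1000 → 896.4 N
14.10 kgf × 9.80665 → 138.274 N
Combined: 4099 + 896.4 + 138.274 = 5133.67 N
In lbf: 5133.67 / 4.44822 = 1154.1 lbf

1154 lbf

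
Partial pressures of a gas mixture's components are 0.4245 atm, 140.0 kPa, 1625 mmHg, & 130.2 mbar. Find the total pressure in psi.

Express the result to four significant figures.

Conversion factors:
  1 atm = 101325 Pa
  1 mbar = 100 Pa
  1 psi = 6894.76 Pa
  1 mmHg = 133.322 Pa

59.85 psi

0.4245 atm × 101325 = 43012.5 Pa
140.0 kPa × 1000 = 140000 Pa
1625 mmHg × 133.322 = 216648 Pa
130.2 mbar × 100 = 13020 Pa
Sum: 43012.5 + 140000 + 216648 + 13020 = 412680 Pa
In psi: 412680 / 6894.76 = 59.8542 psi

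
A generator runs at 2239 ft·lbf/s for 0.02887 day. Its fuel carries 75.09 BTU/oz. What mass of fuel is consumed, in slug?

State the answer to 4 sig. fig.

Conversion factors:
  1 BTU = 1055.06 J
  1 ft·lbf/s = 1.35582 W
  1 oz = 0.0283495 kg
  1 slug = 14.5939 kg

2239 ft·lbf/s → 3035.68 W
0.02887 day → 2494.37 s
E = P × t = 3035.68 × 2494.37 = 7.57211×10⁶ J
75.09 BTU/oz → 2.79456×10⁶ J/kg
m = E / e_s = 7.57211×10⁶ / 2.79456×10⁶ = 2.70959 kg
In slug: 2.70959 / 14.5939 = 0.185666 slug

0.1857 slug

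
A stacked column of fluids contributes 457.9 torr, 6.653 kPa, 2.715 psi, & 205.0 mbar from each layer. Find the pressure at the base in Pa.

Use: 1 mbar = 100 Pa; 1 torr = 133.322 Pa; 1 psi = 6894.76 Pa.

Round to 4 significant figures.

1.069×10⁵ Pa

457.9 torr × 133.322 → 61048.1 Pa
6.653 kPa × 1000 → 6653 Pa
2.715 psi × 6894.76 → 18719.3 Pa
205.0 mbar × 100 → 20500 Pa
Total: 61048.1 + 6653 + 18719.3 + 20500 = 106920 Pa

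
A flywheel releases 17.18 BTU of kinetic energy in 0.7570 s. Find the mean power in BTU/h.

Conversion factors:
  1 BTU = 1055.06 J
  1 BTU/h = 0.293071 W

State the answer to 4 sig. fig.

8.170×10⁴ BTU/h

17.18 BTU × 1055.06 → 18125.9 J
P = E / t = 18125.9 J / 0.757 s = 23944.4 W
23944.4 W ÷ (0.293071 W/BTU/h) = 81701.7 BTU/h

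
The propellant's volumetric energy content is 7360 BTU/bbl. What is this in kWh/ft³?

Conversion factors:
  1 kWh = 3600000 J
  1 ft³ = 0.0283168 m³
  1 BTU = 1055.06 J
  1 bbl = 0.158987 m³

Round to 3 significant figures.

0.384 kWh/ft³

7360 BTU/bbl × 1055.06 J/BTU ÷ 0.158987 m³/bbl = 4.8842×10⁷ J/m³
4.8842×10⁷ J/m³ ÷ 3600000 J/kWh × 0.0283168 m³/ft³ = 0.38418 kWh/ft³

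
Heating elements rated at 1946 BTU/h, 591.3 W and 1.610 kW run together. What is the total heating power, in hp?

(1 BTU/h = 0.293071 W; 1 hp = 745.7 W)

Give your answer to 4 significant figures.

3.717 hp

1946 BTU/h × 0.293071 → 570.316 W
591.3 W (already W)
1.610 kW × 1000 → 1610 W
Total: 570.316 + 591.3 + 1610 = 2771.62 W
In hp: 2771.62 / 745.7 = 3.7168 hp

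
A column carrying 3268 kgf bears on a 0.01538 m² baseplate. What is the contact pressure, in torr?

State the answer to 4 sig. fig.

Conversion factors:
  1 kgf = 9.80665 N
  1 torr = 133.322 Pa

1.563×10⁴ torr

3268 kgf × 9.80665 = 32048.1 N
P = F / A = 32048.1 N / 0.01538 m² = 2.08375×10⁶ Pa
2.08375×10⁶ Pa ÷ (133.322 Pa/torr) = 15629.5 torr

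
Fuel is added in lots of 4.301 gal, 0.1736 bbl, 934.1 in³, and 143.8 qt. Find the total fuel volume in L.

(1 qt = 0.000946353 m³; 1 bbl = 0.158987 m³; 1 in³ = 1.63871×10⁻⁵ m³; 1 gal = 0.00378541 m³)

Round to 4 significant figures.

4.301 gal × 0.00378541 → 0.016281 m³
0.1736 bbl × 0.158987 → 0.0276001 m³
934.1 in³ × 1.63871×10⁻⁵ → 0.0153072 m³
143.8 qt × 0.000946353 → 0.136086 m³
Sum: 0.016281 + 0.0276001 + 0.0153072 + 0.136086 = 0.195274 m³
In L: 0.195274 / 0.001 = 195.274 L

195.3 L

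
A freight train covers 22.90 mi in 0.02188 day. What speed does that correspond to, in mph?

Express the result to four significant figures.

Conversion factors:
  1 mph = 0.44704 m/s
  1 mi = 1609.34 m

43.61 mph

22.90 mi × 1609.34 = 36853.9 m
0.02188 day × 86400 = 1890.43 s
v = d / t = 36853.9 m / 1890.43 s = 19.495 m/s
19.495 m/s ÷ (0.44704 m/s/mph) = 43.6091 mph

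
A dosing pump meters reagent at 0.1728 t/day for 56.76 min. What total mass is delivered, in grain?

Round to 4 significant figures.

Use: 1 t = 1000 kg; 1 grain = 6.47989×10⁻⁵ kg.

0.1728 t/day → 0.002 kg/s
56.76 min → 3405.6 s
m = ṁ × t = 0.002 × 3405.6 = 6.8112 kg
In grain: 6.8112 / 6.47989×10⁻⁵ = 105113 grain

1.051×10⁵ grain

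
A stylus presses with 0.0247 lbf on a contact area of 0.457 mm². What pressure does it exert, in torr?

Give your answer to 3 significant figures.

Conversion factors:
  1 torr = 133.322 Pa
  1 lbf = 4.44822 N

1800 torr

0.0247 lbf × 4.44822 = 0.109871 N
0.457 mm² × 10⁻⁶ = 4.57×10⁻⁷ m²
P = F / A = 0.109871 N / 4.57×10⁻⁷ m² = 240418 Pa
240418 Pa ÷ (133.322 Pa/torr) = 1803.29 torr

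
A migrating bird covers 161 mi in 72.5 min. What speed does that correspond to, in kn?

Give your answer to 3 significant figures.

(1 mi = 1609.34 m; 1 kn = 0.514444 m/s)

161 mi × 1609.34 = 259104 m
72.5 min × 60 = 4350 s
v = d / t = 259104 m / 4350 s = 59.5641 m/s
59.5641 m/s ÷ (0.514444 m/s/kn) = 115.783 kn

116 kn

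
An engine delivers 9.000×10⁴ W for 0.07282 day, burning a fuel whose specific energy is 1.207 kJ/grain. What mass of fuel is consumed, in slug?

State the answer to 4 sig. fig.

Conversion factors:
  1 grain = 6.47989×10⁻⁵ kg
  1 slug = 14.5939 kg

0.07282 day → 6291.65 s
E = P × t = 90000 × 6291.65 = 5.66248×10⁸ J
1.207 kJ/grain → 1.86269×10⁷ J/kg
m = E / e_s = 5.66248×10⁸ / 1.86269×10⁷ = 30.3995 kg
In slug: 30.3995 / 14.5939 = 2.08303 slug

2.083 slug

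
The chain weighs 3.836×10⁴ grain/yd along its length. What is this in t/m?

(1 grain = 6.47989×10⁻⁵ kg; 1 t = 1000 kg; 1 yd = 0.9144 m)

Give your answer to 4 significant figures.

3.836×10⁴ grain/yd × 6.47989×10⁻⁵ kg/grain ÷ 0.9144 m/yd = 2.71838 kg/m
2.71838 kg/m ÷ 1000 kg/t = 0.00271838 t/m

0.002718 t/m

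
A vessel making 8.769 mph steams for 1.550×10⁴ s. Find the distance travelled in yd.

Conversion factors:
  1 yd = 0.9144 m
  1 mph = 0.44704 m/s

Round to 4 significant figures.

6.645×10⁴ yd

8.769 mph × 0.44704 = 3.92009 m/s
d = v × t = 3.92009 m/s × 15500 s = 60761.4 m
60761.4 m ÷ (0.9144 m/yd) = 66449.5 yd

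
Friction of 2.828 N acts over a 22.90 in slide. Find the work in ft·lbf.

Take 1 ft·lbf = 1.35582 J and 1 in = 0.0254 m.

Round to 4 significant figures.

1.213 ft·lbf

22.90 in × 0.0254 → 0.58166 m
W = F × d = 2.828 N × 0.58166 m = 1.64493 J
1.64493 J ÷ (1.35582 J/ft·lbf) = 1.21324 ft·lbf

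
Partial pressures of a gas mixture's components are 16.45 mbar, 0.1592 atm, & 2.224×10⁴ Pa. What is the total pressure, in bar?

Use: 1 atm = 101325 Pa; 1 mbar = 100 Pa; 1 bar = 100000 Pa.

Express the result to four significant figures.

16.45 mbar × 100 → 1645 Pa
0.1592 atm × 101325 → 16130.9 Pa
2.224×10⁴ Pa (already Pa)
Total: 1645 + 16130.9 + 22240 = 40015.9 Pa
In bar: 40015.9 / 100000 = 0.400159 bar

0.4002 bar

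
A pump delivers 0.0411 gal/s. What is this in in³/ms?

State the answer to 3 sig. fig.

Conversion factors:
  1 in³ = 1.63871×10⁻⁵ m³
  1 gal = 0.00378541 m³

0.0411 gal/s × 0.00378541 m³/gal = 1.5558×10⁻⁴ m³/s
1.5558×10⁻⁴ m³/s ÷ 1.63871×10⁻⁵ m³/in³ × 0.001 s/ms = 0.00949405 in³/ms

0.00949 in³/ms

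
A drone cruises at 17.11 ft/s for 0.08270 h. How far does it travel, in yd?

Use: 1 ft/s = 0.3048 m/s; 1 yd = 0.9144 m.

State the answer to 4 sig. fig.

1698 yd

17.11 ft/s × 0.3048 = 5.21513 m/s
0.08270 h × 3600 = 297.72 s
d = v × t = 5.21513 m/s × 297.72 s = 1552.65 m
1552.65 m ÷ (0.9144 m/yd) = 1698 yd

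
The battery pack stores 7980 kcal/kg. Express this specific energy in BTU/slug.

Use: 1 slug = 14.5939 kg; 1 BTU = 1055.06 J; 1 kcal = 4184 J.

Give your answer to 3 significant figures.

4.62×10⁵ BTU/slug

7980 kcal/kg × 4184 J/kcal = 3.33883×10⁷ J/kg
3.33883×10⁷ J/kg ÷ 1055.06 J/BTU × 14.5939 kg/slug = 461837 BTU/slug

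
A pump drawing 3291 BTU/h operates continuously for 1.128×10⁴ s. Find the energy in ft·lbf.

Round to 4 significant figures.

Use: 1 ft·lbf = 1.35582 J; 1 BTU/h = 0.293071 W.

3291 BTU/h × 0.293071 = 964.497 W
E = P × t = 964.497 W × 11280 s = 1.08795×10⁷ J
1.08795×10⁷ J ÷ (1.35582 J/ft·lbf) = 8.0243×10⁶ ft·lbf

8.024×10⁶ ft·lbf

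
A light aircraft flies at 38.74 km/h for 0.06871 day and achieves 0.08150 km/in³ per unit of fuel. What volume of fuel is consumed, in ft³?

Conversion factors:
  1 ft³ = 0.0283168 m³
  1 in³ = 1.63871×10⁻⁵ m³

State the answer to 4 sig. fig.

0.4536 ft³

38.74 km/h → 10.7611 m/s
0.06871 day → 5936.54 s
d = v × t = 10.7611 × 5936.54 = 63883.7 m
0.08150 km/in³ → 4.97342×10⁶ m/m³
V = d / (distance per unit fuel) = 63883.7 / 4.97342×10⁶ = 0.012845 m³
In ft³: 0.012845 / 0.0283168 = 0.453618 ft³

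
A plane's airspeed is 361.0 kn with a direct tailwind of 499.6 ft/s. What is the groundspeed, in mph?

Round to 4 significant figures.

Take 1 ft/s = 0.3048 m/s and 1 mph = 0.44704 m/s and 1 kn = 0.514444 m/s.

756.1 mph

361.0 kn × 0.514444 → 185.714 m/s
499.6 ft/s × 0.3048 → 152.278 m/s
Total: 185.714 + 152.278 = 337.992 m/s
In mph: 337.992 / 0.44704 = 756.067 mph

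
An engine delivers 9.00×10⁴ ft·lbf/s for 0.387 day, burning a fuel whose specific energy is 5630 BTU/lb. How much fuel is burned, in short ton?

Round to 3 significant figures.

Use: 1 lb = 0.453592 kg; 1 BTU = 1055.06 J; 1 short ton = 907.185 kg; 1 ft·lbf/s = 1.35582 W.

0.343 short ton

9.00×10⁴ ft·lbf/s → 122024 W
0.387 day → 33436.8 s
E = P × t = 122024 × 33436.8 = 4.08009×10⁹ J
5630 BTU/lb → 1.30954×10⁷ J/kg
m = E / e_s = 4.08009×10⁹ / 1.30954×10⁷ = 311.567 kg
In short ton: 311.567 / 907.185 = 0.343444 short ton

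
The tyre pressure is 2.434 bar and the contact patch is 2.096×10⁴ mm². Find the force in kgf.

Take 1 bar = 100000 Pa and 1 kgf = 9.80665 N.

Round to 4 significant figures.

520.2 kgf

2.434 bar × 100000 = 243400 Pa
2.096×10⁴ mm² × 10⁻⁶ = 0.02096 m²
F = P × A = 243400 Pa × 0.02096 m² = 5101.66 N
5101.66 N ÷ (9.80665 N/kgf) = 520.225 kgf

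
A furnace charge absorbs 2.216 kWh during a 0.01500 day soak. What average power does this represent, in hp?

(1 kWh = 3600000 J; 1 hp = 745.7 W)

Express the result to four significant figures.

2.216 kWh × 3600000 → 7.9776×10⁶ J
0.01500 day × 86400 → 1296 s
P = E / t = 7.9776×10⁶ J / 1296 s = 6155.56 W
6155.56 W ÷ (745.7 W/hp) = 8.25474 hp

8.255 hp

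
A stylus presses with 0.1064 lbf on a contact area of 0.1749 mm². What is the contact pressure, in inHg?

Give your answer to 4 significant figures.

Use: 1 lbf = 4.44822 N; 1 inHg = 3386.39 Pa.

799.1 inHg

0.1064 lbf × 4.44822 = 0.473291 N
0.1749 mm² × 10⁻⁶ = 1.749×10⁻⁷ m²
P = F / A = 0.473291 N / 1.749×10⁻⁷ m² = 2.70607×10⁶ Pa
2.70607×10⁶ Pa ÷ (3386.39 Pa/inHg) = 799.102 inHg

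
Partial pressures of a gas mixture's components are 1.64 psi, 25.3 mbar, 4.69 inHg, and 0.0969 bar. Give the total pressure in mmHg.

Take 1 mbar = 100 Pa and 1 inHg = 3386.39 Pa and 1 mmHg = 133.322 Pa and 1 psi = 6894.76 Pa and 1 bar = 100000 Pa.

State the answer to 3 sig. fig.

1.64 psi × 6894.76 = 11307.4 Pa
25.3 mbar × 100 = 2530 Pa
4.69 inHg × 3386.39 = 15882.2 Pa
0.0969 bar × 100000 = 9690 Pa
Sum: 11307.4 + 2530 + 15882.2 + 9690 = 39409.6 Pa
In mmHg: 39409.6 / 133.322 = 295.597 mmHg

296 mmHg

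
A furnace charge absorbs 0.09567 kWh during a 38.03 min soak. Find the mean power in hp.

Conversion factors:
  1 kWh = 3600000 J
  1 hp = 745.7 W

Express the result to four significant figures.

0.09567 kWh × 3600000 = 344412 J
38.03 min × 60 = 2281.8 s
P = E / t = 344412 J / 2281.8 s = 150.939 W
150.939 W ÷ (745.7 W/hp) = 0.202412 hp

0.2024 hp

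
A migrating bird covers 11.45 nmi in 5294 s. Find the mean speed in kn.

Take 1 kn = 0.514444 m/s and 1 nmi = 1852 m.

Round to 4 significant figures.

11.45 nmi × 1852 → 21205.4 m
v = d / t = 21205.4 m / 5294 s = 4.00555 m/s
4.00555 m/s ÷ (0.514444 m/s/kn) = 7.78617 kn

7.786 kn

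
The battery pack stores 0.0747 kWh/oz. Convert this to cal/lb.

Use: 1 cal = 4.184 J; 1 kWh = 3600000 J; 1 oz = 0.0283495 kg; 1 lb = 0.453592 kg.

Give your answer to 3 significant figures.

1.03×10⁶ cal/lb

0.0747 kWh/oz × 3600000 J/kWh ÷ 0.0283495 kg/oz = 9.48588×10⁶ J/kg
9.48588×10⁶ J/kg ÷ 4.184 J/cal × 0.453592 kg/lb = 1.02837×10⁶ cal/lb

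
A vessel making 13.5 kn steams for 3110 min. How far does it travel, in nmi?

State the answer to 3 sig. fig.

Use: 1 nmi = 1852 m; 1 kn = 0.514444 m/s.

13.5 kn × 0.514444 → 6.94499 m/s
3110 min × 60 → 186600 s
d = v × t = 6.94499 m/s × 186600 s = 1.29594×10⁶ m
1.29594×10⁶ m ÷ (1852 m/nmi) = 699.752 nmi

700 nmi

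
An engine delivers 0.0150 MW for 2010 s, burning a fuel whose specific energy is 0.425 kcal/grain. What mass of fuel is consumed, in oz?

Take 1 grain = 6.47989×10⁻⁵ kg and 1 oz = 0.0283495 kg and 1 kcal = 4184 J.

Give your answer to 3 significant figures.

0.0150 MW → 15000 W
E = P × t = 15000 × 2010 = 3.015×10⁷ J
0.425 kcal/grain → 2.74418×10⁷ J/kg
m = E / e_s = 3.015×10⁷ / 2.74418×10⁷ = 1.09869 kg
In oz: 1.09869 / 0.0283495 = 38.7552 oz

38.8 oz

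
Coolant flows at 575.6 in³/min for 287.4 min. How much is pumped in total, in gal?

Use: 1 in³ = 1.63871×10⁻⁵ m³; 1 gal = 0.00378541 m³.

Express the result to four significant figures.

575.6 in³/min → 1.57207×10⁻⁴ m³/s
287.4 min → 17244 s
V = Q × t = 1.57207×10⁻⁴ × 17244 = 2.71088 m³
In gal: 2.71088 / 0.00378541 = 716.139 gal

716.1 gal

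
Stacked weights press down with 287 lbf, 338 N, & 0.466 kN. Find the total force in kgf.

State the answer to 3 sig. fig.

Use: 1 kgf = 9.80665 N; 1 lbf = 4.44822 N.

212 kgf

287 lbf × 4.44822 = 1276.64 N
338 N (already N)
0.466 kN × 1000 = 466 N
Sum: 1276.64 + 338 + 466 = 2080.64 N
In kgf: 2080.64 / 9.80665 = 212.166 kgf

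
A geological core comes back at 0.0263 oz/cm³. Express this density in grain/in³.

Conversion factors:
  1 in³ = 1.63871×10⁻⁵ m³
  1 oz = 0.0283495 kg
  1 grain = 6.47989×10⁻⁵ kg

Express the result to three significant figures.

189 grain/in³

0.0263 oz/cm³ × 0.0283495 kg/oz ÷ 10⁻⁶ m³/cm³ = 745.592 kg/m³
745.592 kg/m³ ÷ 6.47989×10⁻⁵ kg/grain × 1.63871×10⁻⁵ m³/in³ = 188.554 grain/in³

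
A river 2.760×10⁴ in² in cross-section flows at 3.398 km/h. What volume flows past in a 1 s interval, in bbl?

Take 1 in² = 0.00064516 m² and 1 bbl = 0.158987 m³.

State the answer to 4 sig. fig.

105.7 bbl

3.398 km/h × (1/3.6) → 0.943889 m/s
2.760×10⁴ in² × 0.00064516 → 17.8064 m²
V = v × A × t = 0.943889 m/s × 17.8064 m² × 1 s = 16.8073 m³
16.8073 m³ ÷ (0.158987 m³/bbl) = 105.715 bbl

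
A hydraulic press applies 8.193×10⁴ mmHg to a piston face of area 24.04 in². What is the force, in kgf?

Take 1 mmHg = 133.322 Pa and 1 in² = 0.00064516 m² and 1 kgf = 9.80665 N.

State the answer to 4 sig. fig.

8.193×10⁴ mmHg × 133.322 → 1.09231×10⁷ Pa
24.04 in² × 0.00064516 → 0.0155096 m²
F = P × A = 1.09231×10⁷ Pa × 0.0155096 m² = 169413 N
169413 N ÷ (9.80665 N/kgf) = 17275.3 kgf

1.728×10⁴ kgf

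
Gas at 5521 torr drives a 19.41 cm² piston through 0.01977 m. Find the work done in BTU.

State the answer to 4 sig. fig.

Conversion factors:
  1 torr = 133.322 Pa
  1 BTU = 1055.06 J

5521 torr → 736071 Pa
19.41 cm² → 0.001941 m²
F = P × A = 736071 × 0.001941 = 1428.71 N
W = F × d = 1428.71 × 0.01977 = 28.2456 J
In BTU: 28.2456 / 1055.06 = 0.0267716 BTU

0.02677 BTU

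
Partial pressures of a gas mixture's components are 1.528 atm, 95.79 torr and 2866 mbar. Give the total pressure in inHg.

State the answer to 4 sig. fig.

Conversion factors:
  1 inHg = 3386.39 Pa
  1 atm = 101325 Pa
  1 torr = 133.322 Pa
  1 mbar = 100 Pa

134.1 inHg

1.528 atm × 101325 → 154825 Pa
95.79 torr × 133.322 → 12770.9 Pa
2866 mbar × 100 → 286600 Pa
Total: 154825 + 12770.9 + 286600 = 454196 Pa
In inHg: 454196 / 3386.39 = 134.124 inHg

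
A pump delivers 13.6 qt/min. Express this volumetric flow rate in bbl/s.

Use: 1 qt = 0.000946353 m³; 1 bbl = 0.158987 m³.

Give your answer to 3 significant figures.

0.00135 bbl/s

13.6 qt/min × 0.000946353 m³/qt ÷ 60 s/min = 2.14507×10⁻⁴ m³/s
2.14507×10⁻⁴ m³/s ÷ 0.158987 m³/bbl = 0.00134921 bbl/s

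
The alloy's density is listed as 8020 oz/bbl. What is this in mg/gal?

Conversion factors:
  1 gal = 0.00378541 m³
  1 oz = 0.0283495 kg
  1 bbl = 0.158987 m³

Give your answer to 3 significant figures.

8020 oz/bbl × 0.0283495 kg/oz ÷ 0.158987 m³/bbl = 1430.07 kg/m³
1430.07 kg/m³ ÷ 10⁻⁶ kg/mg × 0.00378541 m³/gal = 5.4134×10⁶ mg/gal

5.41×10⁶ mg/gal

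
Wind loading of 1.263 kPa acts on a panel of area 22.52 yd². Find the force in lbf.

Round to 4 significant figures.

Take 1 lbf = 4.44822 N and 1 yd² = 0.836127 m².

1.263 kPa × 1000 → 1263 Pa
22.52 yd² × 0.836127 → 18.8296 m²
F = P × A = 1263 Pa × 18.8296 m² = 23781.8 N
23781.8 N ÷ (4.44822 N/lbf) = 5346.36 lbf

5346 lbf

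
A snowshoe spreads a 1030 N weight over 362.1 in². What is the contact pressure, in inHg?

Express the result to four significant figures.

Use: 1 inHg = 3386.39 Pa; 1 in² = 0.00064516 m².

362.1 in² × 0.00064516 → 0.233612 m²
P = F / A = 1030 N / 0.233612 m² = 4409.02 Pa
4409.02 Pa ÷ (3386.39 Pa/inHg) = 1.30198 inHg

1.302 inHg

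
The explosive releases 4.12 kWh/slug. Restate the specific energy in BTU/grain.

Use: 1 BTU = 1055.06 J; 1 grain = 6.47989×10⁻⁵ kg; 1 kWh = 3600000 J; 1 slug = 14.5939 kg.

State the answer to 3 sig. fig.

4.12 kWh/slug × 3600000 J/kWh ÷ 14.5939 kg/slug = 1.01632×10⁶ J/kg
1.01632×10⁶ J/kg ÷ 1055.06 J/BTU × 6.47989×10⁻⁵ kg/grain = 0.0624196 BTU/grain

0.0624 BTU/grain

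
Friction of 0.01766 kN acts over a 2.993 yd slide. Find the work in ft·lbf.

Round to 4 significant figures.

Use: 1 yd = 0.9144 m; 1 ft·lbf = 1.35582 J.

35.65 ft·lbf

0.01766 kN × 1000 → 17.66 N
2.993 yd × 0.9144 → 2.7368 m
W = F × d = 17.66 N × 2.7368 m = 48.3319 J
48.3319 J ÷ (1.35582 J/ft·lbf) = 35.6477 ft·lbf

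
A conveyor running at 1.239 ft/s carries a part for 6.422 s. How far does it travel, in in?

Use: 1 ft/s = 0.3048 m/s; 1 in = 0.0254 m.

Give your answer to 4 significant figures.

95.48 in

1.239 ft/s × 0.3048 = 0.377647 m/s
d = v × t = 0.377647 m/s × 6.422 s = 2.42525 m
2.42525 m ÷ (0.0254 m/in) = 95.4823 in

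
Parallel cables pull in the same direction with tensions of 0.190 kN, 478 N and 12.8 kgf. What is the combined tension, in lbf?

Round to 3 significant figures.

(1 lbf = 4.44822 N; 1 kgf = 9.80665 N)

0.190 kN × 1000 → 190 N
478 N (already N)
12.8 kgf × 9.80665 → 125.525 N
Total: 190 + 478 + 125.525 = 793.525 N
In lbf: 793.525 / 4.44822 = 178.392 lbf

178 lbf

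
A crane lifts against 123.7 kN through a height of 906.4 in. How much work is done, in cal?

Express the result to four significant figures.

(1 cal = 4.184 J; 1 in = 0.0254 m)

123.7 kN × 1000 → 123700 N
906.4 in × 0.0254 → 23.0226 m
W = F × d = 123700 N × 23.0226 m = 2.8479×10⁶ J
2.8479×10⁶ J ÷ (4.184 J/cal) = 680664 cal

6.807×10⁵ cal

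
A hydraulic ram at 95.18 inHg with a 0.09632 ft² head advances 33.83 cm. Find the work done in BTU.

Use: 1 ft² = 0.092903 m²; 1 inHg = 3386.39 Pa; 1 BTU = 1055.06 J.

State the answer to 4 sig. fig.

0.9248 BTU

95.18 inHg → 322317 Pa
0.09632 ft² → 0.00894842 m²
F = P × A = 322317 × 0.00894842 = 2884.23 N
33.83 cm → 0.3383 m
W = F × d = 2884.23 × 0.3383 = 975.735 J
In BTU: 975.735 / 1055.06 = 0.924815 BTU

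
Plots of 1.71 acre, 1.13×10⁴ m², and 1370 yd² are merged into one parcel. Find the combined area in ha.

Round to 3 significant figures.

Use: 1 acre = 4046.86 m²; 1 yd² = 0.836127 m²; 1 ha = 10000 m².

1.71 acre × 4046.86 = 6920.13 m²
1.13×10⁴ m² (already m²)
1370 yd² × 0.836127 = 1145.49 m²
Sum: 6920.13 + 11300 + 1145.49 = 19365.6 m²
In ha: 19365.6 / 10000 = 1.93656 ha

1.94 ha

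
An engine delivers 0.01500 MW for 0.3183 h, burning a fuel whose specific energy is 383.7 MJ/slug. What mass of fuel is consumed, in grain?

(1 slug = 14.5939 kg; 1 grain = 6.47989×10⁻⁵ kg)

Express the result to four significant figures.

0.01500 MW → 15000 W
0.3183 h → 1145.88 s
E = P × t = 15000 × 1145.88 = 1.71882×10⁷ J
383.7 MJ/slug → 2.62918×10⁷ J/kg
m = E / e_s = 1.71882×10⁷ / 2.62918×10⁷ = 0.653748 kg
In grain: 0.653748 / 6.47989×10⁻⁵ = 10088.9 grain

1.009×10⁴ grain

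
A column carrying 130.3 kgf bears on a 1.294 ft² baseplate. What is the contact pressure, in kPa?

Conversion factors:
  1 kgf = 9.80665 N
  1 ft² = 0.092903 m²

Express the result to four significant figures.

130.3 kgf × 9.80665 → 1277.81 N
1.294 ft² × 0.092903 → 0.120216 m²
P = F / A = 1277.81 N / 0.120216 m² = 10629.3 Pa
10629.3 Pa ÷ (1000 Pa/kPa) = 10.6293 kPa

10.63 kPa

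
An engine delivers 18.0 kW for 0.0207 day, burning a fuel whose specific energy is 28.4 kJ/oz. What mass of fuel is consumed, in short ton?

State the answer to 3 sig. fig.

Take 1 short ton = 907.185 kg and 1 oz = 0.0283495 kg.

18.0 kW → 18000 W
0.0207 day → 1788.48 s
E = P × t = 18000 × 1788.48 = 3.21926×10⁷ J
28.4 kJ/oz → 1.00178×10⁶ J/kg
m = E / e_s = 3.21926×10⁷ / 1.00178×10⁶ = 32.1354 kg
In short ton: 32.1354 / 907.185 = 0.0354232 short ton

0.0354 short ton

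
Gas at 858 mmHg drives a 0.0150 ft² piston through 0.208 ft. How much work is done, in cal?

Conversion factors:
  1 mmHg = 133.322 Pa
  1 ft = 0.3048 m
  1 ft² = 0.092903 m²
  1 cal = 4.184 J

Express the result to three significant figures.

2.42 cal

858 mmHg → 114390 Pa
0.0150 ft² → 0.00139354 m²
F = P × A = 114390 × 0.00139354 = 159.407 N
0.208 ft → 0.0633984 m
W = F × d = 159.407 × 0.0633984 = 10.1061 J
In cal: 10.1061 / 4.184 = 2.41542 cal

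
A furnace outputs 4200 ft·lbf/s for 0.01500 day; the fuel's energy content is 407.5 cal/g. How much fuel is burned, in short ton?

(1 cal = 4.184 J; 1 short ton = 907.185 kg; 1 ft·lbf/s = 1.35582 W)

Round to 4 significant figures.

4200 ft·lbf/s → 5694.44 W
0.01500 day → 1296 s
E = P × t = 5694.44 × 1296 = 7.37999×10⁶ J
407.5 cal/g → 1.70498×10⁶ J/kg
m = E / e_s = 7.37999×10⁶ / 1.70498×10⁶ = 4.32849 kg
In short ton: 4.32849 / 907.185 = 0.00477134 short ton

0.004771 short ton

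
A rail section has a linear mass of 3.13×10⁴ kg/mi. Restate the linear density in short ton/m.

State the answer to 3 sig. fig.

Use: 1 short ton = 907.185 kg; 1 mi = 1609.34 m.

3.13×10⁴ kg/mi ÷ 1609.34 m/mi = 19.449 kg/m
19.449 kg/m ÷ 907.185 kg/short ton = 0.0214388 short ton/m

0.0214 short ton/m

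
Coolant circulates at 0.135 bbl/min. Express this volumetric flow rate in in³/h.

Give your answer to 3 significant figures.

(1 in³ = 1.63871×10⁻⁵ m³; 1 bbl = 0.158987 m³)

7.86×10⁴ in³/h

0.135 bbl/min × 0.158987 m³/bbl ÷ 60 s/min = 3.57721×10⁻⁴ m³/s
3.57721×10⁻⁴ m³/s ÷ 1.63871×10⁻⁵ m³/in³ × 3600 s/h = 78585.9 in³/h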